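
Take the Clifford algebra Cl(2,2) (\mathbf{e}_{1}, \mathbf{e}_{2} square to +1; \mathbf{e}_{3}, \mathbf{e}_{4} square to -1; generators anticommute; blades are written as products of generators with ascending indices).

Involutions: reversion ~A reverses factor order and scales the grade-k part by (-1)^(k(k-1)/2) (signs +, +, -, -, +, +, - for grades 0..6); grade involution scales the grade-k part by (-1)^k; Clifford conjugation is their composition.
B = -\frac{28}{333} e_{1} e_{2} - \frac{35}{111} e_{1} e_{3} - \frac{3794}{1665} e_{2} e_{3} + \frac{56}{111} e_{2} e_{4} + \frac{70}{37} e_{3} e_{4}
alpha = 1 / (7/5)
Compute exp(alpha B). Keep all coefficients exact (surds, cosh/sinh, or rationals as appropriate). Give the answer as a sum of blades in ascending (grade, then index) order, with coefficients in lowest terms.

B^2 term by term: the squares give (-\frac{28}{333})^2*(e_{1} e_{2})^2 + (-\frac{35}{111})^2*(e_{1} e_{3})^2 + (-\frac{3794}{1665})^2*(e_{2} e_{3})^2 + (\frac{56}{111})^2*(e_{2} e_{4})^2 + (\frac{70}{37})^2*(e_{3} e_{4})^2 = \frac{784}{110889}*(-1) + \frac{1225}{12321}*(+1) + \frac{14394436}{2772225}*(+1) + \frac{3136}{12321}*(+1) + \frac{4900}{1369}*(-1) = \frac{49}{25} (each basis 2-blade squares to minus the product of its generators' squares); cross terms between blades sharing an index anticommute and cancel; the commuting (index-disjoint) pairs give grade-4 terms 2*c*c'*(blade product), which cancel blade by blade — e_{1} e_{2} e_{3} e_{4}: -\frac{3920}{12321} + \frac{3920}{12321} = 0 — confirming B is simple. So B^2 = \frac{49}{25}.
B^2 = \frac{49}{25} — hyperbolic case — the even/odd split gives cosh and sinh: l = \frac{7}{5}, alpha*l = 1, so exp(alpha B) = cosh(1) + (sinh(1)/(\frac{7}{5}))*B = \cosh{\left(1 \right)} + (\frac{5 \sinh{\left(1 \right)}}{7})*B.
Answer: \cosh{\left(1 \right)} - \frac{20 \sinh{\left(1 \right)}}{333} e_{1} e_{2} - \frac{25 \sinh{\left(1 \right)}}{111} e_{1} e_{3} - \frac{542 \sinh{\left(1 \right)}}{333} e_{2} e_{3} + \frac{40 \sinh{\left(1 \right)}}{111} e_{2} e_{4} + \frac{50 \sinh{\left(1 \right)}}{37} e_{3} e_{4}


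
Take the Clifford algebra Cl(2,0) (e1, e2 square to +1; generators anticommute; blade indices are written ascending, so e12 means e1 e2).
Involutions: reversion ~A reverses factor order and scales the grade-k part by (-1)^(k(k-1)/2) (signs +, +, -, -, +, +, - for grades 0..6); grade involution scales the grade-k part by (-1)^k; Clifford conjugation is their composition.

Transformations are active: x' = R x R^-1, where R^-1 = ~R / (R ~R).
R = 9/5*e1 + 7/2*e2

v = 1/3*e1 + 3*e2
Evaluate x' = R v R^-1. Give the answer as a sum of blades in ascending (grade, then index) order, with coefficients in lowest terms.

~R = 9/5*e1 + 7/2*e2, and R ~R = 1549/100, so R^-1 = ~R / (1549/100).
R v = 111/10 + 127/30*e12
Answer: 10439/4647*e1 + 3123/1549*e2


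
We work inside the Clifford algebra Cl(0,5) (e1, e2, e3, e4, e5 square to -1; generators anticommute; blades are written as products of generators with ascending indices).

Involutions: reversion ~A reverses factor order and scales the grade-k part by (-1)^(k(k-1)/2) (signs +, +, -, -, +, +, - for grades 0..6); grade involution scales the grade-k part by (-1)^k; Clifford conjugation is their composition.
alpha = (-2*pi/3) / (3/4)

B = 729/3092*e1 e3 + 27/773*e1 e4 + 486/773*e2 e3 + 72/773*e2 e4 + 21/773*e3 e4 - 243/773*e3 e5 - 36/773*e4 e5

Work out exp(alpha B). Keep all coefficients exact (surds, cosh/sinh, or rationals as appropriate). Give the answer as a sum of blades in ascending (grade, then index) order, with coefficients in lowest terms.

B^2 term by term: the squares give (729/3092)^2*(e1 e3)^2 + (27/773)^2*(e1 e4)^2 + (486/773)^2*(e2 e3)^2 + (72/773)^2*(e2 e4)^2 + (21/773)^2*(e3 e4)^2 + (-243/773)^2*(e3 e5)^2 + (-36/773)^2*(e4 e5)^2 = 531441/9560464*(-1) + 729/597529*(-1) + 236196/597529*(-1) + 5184/597529*(-1) + 441/597529*(-1) + 59049/597529*(-1) + 1296/597529*(-1) = -9/16 (each basis 2-blade squares to minus the product of its generators' squares); cross terms between blades sharing an index anticommute and cancel; the commuting (index-disjoint) pairs give grade-4 terms 2*c*c'*(blade product), which cancel blade by blade — e1 e2 e3 e4: -26244/597529 + 26244/597529 = 0; e1 e3 e4 e5: -13122/597529 + 13122/597529 = 0; e2 e3 e4 e5: -34992/597529 + 34992/597529 = 0 — confirming B is simple. So B^2 = -9/16.
B^2 = -9/16 — the negative square puts this in the circular regime; l = 3/4, alpha*l = -2*pi/3, so exp(alpha B) = cos(-2*pi/3) + (sin(-2*pi/3)/(3/4))*B = -1/2 + (-2*sqrt(3)/3)*B.
Answer: -1/2 - 243*sqrt(3)/1546*e1 e3 - 18*sqrt(3)/773*e1 e4 - 324*sqrt(3)/773*e2 e3 - 48*sqrt(3)/773*e2 e4 - 14*sqrt(3)/773*e3 e4 + 162*sqrt(3)/773*e3 e5 + 24*sqrt(3)/773*e4 e5


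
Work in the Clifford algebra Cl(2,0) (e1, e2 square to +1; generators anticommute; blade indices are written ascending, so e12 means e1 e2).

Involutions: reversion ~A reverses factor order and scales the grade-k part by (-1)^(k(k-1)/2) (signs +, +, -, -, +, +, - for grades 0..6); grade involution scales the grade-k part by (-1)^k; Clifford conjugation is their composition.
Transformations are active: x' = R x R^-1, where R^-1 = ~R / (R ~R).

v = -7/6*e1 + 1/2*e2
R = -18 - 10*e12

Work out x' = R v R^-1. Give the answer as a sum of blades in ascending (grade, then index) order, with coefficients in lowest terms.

~R = -18 + 10*e12, and R ~R = 424, so R^-1 = ~R / (424).
R v = 16*e1 - 62/3*e2
Answer: -61/318*e1 + 133/106*e2


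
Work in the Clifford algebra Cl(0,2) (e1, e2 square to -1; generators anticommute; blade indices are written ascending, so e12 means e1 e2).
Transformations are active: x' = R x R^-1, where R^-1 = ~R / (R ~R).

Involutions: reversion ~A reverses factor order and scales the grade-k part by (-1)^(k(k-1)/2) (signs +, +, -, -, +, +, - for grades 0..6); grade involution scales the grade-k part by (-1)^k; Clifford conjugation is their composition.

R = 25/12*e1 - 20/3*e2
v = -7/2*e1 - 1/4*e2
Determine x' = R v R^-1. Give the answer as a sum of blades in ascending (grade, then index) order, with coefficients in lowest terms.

~R = 25/12*e1 - 20/3*e2, and R ~R = -7025/144, so R^-1 = ~R / (-7025/144).
R v = 45/8 - 1145/48*e12
Answer: 1697/562*e1 + 2009/1124*e2


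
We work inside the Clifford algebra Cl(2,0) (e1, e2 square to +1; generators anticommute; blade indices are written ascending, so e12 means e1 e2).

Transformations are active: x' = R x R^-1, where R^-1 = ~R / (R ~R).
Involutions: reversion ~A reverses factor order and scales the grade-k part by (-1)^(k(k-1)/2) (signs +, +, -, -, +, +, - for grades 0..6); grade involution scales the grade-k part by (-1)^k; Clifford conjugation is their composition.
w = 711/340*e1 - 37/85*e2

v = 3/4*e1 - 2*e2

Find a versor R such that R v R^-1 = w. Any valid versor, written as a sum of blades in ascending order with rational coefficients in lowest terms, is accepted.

Here q(v) = q(w) = 73/16; the classical choice R = v + w = 483/170*e1 - 207/85*e2 then realises v -> w under the sandwich.
Answer: 483/170*e1 - 207/85*e2


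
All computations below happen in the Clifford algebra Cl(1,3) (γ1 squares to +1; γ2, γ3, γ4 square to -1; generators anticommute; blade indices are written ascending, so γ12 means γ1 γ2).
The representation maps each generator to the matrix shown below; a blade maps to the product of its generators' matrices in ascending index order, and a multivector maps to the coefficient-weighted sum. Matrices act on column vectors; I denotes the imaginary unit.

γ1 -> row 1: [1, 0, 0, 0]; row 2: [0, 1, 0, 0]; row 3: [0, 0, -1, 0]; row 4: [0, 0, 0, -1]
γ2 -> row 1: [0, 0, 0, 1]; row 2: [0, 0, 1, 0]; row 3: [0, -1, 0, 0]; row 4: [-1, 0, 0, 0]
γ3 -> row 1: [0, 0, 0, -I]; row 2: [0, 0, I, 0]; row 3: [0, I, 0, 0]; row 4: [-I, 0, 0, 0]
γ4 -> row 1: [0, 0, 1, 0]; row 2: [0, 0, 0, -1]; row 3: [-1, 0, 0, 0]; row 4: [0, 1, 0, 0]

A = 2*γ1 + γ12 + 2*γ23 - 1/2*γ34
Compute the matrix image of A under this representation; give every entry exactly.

Bivector images (products of the table entries): rho(γ12) = rho(γ1)rho(γ2) = row 1: [0, 0, 0, 1]; row 2: [0, 0, 1, 0]; row 3: [0, 1, 0, 0]; row 4: [1, 0, 0, 0]; rho(γ23) = rho(γ2)rho(γ3) = row 1: [-I, 0, 0, 0]; row 2: [0, I, 0, 0]; row 3: [0, 0, -I, 0]; row 4: [0, 0, 0, I]; rho(γ34) = rho(γ3)rho(γ4) = row 1: [0, -I, 0, 0]; row 2: [-I, 0, 0, 0]; row 3: [0, 0, 0, -I]; row 4: [0, 0, -I, 0].
M = (2)*rho(γ1) + (1)*rho(γ12) + (2)*rho(γ23) + (-1/2)*rho(γ34), summed entrywise:
Answer: row 1: [2 - 2*I, I/2, 0, 1]; row 2: [I/2, 2 + 2*I, 1, 0]; row 3: [0, 1, -2 - 2*I, I/2]; row 4: [1, 0, I/2, -2 + 2*I]


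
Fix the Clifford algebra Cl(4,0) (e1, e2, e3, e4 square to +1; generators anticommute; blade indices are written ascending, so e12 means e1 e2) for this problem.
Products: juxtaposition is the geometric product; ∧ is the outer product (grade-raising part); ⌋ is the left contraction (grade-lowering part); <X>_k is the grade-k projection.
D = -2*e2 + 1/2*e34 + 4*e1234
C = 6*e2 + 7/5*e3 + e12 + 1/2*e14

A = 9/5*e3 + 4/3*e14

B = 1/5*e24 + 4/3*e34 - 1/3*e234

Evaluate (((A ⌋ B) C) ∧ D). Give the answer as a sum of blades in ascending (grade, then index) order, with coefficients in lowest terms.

step 1: 12/5*e4 + 3/5*e24
step 2: -6/5*e1 - 18/5*e4 + 3/10*e12 - 3/5*e14 - 72/5*e24 - 84/25*e34 + 12/5*e124 - 21/25*e234
step 3: 12/5*e12 - 36/5*e24 - 6/5*e124 - 3/5*e134 + 168/25*e234 + 3/20*e1234
Answer: 12/5*e12 - 36/5*e24 - 6/5*e124 - 3/5*e134 + 168/25*e234 + 3/20*e1234


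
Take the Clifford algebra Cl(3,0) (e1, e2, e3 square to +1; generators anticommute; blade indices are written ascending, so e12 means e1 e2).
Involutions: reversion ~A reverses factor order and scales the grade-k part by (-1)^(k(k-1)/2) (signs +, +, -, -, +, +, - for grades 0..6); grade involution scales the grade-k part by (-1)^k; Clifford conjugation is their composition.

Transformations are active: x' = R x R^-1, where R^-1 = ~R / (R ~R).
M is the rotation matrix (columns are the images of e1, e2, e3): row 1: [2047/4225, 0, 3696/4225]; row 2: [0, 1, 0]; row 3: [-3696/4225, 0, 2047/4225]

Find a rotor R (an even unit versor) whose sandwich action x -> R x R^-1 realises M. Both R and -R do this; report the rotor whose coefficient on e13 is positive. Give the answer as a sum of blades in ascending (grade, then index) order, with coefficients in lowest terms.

Method: write R = a + b12*e12 + b13*e13 + b23*e23 with a^2 + b12^2 + b13^2 + b23^2 = 1 (so R^-1 = ~R). Expanding the columns R e_j ~R gives tr M = 4a^2 - 1 and, from the antisymmetric part, M21 - M12 = -4a*b12, M13 - M31 = 4a*b13, M32 - M23 = -4a*b23.
Here tr M = 8319/4225, so a^2 = (1 + tr M)/4 = 3136/4225 and a = ±56/65. Taking a = 56/65: M21 - M12 = 0, M13 - M31 = 7392/4225, M32 - M23 = 0, giving b12 = 0, b13 = 33/65, b23 = 0, i.e. R = 56/65 + 33/65*e13.
Its e13 coefficient is already positive.
Answer: 56/65 + 33/65*e13. Key observation: the double cover Spin(3) -> SO(3) sends R and -R to the same matrix (trace 8319/4225 here), so the stated sign of the e13 coefficient is what selects one sheet.


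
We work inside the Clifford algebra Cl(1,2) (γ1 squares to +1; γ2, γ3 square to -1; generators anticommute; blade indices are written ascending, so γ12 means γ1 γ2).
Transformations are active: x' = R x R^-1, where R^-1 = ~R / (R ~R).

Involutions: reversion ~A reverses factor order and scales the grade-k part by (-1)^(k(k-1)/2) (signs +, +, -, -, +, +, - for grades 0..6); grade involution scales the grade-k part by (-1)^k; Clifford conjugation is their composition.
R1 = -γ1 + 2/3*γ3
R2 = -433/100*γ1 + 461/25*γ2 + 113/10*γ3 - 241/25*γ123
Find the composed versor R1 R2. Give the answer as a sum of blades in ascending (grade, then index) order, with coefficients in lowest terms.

Distribute over the terms of R1 (each basis-blade product reordered to ascending indices, repeated generators contracted through their squares):
(-γ1) R2 = 433/100 - 461/25*γ12 - 113/10*γ13 + 241/25*γ23
(2/3*γ3) R2 = -113/15 + 482/75*γ12 + 433/150*γ13 - 922/75*γ23
Summing the partial products and collecting blades:
Answer: -961/300 - 901/75*γ12 - 631/75*γ13 - 199/75*γ23


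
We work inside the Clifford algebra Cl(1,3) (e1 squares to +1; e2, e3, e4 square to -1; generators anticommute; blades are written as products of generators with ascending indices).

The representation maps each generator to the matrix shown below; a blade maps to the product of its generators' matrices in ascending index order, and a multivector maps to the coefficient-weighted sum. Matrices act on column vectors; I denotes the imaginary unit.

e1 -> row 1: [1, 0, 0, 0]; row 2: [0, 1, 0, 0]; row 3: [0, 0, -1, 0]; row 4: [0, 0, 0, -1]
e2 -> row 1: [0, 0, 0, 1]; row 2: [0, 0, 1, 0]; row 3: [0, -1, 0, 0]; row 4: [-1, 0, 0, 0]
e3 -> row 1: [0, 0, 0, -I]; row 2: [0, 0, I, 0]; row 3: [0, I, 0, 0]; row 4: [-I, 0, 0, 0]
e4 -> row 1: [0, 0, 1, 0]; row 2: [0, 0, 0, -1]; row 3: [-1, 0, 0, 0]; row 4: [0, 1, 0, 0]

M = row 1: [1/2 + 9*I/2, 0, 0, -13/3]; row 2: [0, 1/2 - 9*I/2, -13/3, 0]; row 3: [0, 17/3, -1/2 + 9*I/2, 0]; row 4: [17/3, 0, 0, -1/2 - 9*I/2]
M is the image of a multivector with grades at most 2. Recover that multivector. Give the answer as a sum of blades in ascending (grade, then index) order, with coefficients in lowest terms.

Method: the blade images are trace-orthogonal — tr(rho(e_A) rho(e_B)^-1) = 4 if A = B and 0 otherwise — and rho(e_A)^-1 = (e_A)^2 * rho(e_A) with (e_A)^2 = +1 or -1, so the coefficient of e_A in the preimage is (e_A)^2 * tr(M rho(e_A))/4.
Nonzero projections over blades of grade <= 2: e1: (e1)^2 = +1, tr(M rho(e1)) = 2, coefficient 1/2; e2: (e2)^2 = -1, tr(M rho(e2)) = 20, coefficient -5; e1 e2: (e1 e2)^2 = +1, tr(M rho(e1 e2)) = 8/3, coefficient 2/3; e2 e3: (e2 e3)^2 = -1, tr(M rho(e2 e3)) = 18, coefficient -9/2. Every other blade of grade <= 2 projects to 0.
Answer: 1/2*e1 - 5*e2 + 2/3*e1 e2 - 9/2*e2 e3


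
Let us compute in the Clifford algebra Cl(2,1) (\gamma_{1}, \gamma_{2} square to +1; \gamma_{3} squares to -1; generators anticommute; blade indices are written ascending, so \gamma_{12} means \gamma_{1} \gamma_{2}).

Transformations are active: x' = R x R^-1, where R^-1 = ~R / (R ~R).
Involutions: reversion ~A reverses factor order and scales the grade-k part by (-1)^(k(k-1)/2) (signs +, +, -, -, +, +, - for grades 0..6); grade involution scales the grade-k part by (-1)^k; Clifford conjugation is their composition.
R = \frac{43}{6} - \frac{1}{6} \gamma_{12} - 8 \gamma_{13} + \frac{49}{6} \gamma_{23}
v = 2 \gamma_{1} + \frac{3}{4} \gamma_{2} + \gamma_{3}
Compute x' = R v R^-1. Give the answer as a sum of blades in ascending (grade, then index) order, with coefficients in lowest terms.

~R = \frac{43}{6} + \frac{1}{6} \gamma_{12} + 8 \gamma_{13} - \frac{49}{6} \gamma_{23}, and R ~R = -\frac{2855}{36}, so R^-1 = ~R / (-\frac{2855}{36}).
R v = \frac{533}{24} \gamma_{1} - \frac{59}{24} \gamma_{2} + \frac{409}{24} \gamma_{3} + \frac{133}{6} \gamma_{123}
Answer: -\frac{8271}{5710} \gamma_{1} + \frac{47581}{11420} \gamma_{2} - \frac{4553}{1142} \gamma_{3}


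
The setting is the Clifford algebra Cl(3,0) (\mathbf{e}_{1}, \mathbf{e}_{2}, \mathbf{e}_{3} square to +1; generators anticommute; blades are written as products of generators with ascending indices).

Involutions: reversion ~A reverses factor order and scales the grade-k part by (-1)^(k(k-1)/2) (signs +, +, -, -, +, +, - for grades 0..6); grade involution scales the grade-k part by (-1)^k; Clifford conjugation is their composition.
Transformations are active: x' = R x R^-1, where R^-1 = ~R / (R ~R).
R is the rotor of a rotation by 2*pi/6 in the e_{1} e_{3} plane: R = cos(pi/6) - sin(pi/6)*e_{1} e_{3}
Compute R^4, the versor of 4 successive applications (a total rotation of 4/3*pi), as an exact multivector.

Because a rotor carries half the rotation angle, composing 4 copies of this e_{1} e_{3}-plane rotor multiplies the phase: 4*(pi/6) = \frac{2 \pi}{3}, hence R^4 = cos(\frac{2 \pi}{3}) - sin(\frac{2 \pi}{3})*e_{1} e_{3}.
cos(\frac{2 \pi}{3}) = - \frac{1}{2} and sin(\frac{2 \pi}{3}) = \frac{\sqrt{3}}{2}, so R^4 = -\frac{1}{2} - \frac{\sqrt{3}}{2} e_{1} e_{3}. The net rotation is 4/3*pi; the rotor keeps the half-angle phase exactly.
Answer: -\frac{1}{2} - \frac{\sqrt{3}}{2} e_{1} e_{3}


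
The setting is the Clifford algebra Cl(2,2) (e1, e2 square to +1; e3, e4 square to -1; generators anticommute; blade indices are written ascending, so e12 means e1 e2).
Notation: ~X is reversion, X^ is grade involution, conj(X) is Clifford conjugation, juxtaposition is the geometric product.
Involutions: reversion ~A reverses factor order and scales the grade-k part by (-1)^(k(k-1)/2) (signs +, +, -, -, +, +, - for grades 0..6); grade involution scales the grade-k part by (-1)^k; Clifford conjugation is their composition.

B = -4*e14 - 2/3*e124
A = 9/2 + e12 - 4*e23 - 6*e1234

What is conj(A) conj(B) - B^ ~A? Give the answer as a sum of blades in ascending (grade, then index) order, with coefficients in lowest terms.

first term: 4*e3 - 2/3*e4 + 18*e14 - 24*e23 + 4*e24 - 3*e124 + 8/3*e134 + 16*e1234
second term: 4*e3 + 2/3*e4 - 18*e14 + 24*e23 + 4*e24 + 3*e124 + 8/3*e134 - 16*e1234
Answer: -4/3*e4 + 36*e14 - 48*e23 - 6*e124 + 32*e1234


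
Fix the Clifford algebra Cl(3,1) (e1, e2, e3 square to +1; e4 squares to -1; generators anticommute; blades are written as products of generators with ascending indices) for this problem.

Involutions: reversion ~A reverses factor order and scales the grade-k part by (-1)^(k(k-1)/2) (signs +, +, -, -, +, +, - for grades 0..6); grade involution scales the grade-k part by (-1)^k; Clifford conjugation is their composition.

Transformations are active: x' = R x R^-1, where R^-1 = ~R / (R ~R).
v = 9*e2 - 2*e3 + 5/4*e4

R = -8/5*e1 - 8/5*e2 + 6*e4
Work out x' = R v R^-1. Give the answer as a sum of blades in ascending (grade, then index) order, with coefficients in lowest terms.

~R = -8/5*e1 - 8/5*e2 + 6*e4, and R ~R = -772/25, so R^-1 = ~R / (-772/25).
R v = -219/10 - 72/5*e1 e2 + 16/5*e1 e3 - 2*e1 e4 + 16/5*e2 e3 - 56*e2 e4 + 12*e3 e4
Answer: -438/193*e1 - 2175/193*e2 + 2*e3 + 5605/772*e4


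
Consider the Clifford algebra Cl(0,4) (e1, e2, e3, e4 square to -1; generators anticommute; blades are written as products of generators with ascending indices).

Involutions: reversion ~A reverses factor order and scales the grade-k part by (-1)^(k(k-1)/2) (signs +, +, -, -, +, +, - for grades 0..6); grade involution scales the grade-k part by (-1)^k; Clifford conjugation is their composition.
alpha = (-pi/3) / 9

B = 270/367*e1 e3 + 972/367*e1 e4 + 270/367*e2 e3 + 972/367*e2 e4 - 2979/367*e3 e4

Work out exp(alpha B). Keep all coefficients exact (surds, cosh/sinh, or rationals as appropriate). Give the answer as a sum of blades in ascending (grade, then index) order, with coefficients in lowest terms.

B^2 term by term: the squares give (270/367)^2*(e1 e3)^2 + (972/367)^2*(e1 e4)^2 + (270/367)^2*(e2 e3)^2 + (972/367)^2*(e2 e4)^2 + (-2979/367)^2*(e3 e4)^2 = 72900/134689*(-1) + 944784/134689*(-1) + 72900/134689*(-1) + 944784/134689*(-1) + 8874441/134689*(-1) = -81 (each basis 2-blade squares to minus the product of its generators' squares); cross terms between blades sharing an index anticommute and cancel; the commuting (index-disjoint) pairs give grade-4 terms 2*c*c'*(blade product), which cancel blade by blade — e1 e2 e3 e4: -524880/134689 + 524880/134689 = 0 — confirming B is simple. So B^2 = -81.
B^2 = -81 — the series telescopes trigonometrically here: l = 9, alpha*l = -pi/3, so exp(alpha B) = cos(-pi/3) + (sin(-pi/3)/9)*B = 1/2 + (-sqrt(3)/18)*B.
Answer: 1/2 - 15*sqrt(3)/367*e1 e3 - 54*sqrt(3)/367*e1 e4 - 15*sqrt(3)/367*e2 e3 - 54*sqrt(3)/367*e2 e4 + 331*sqrt(3)/734*e3 e4


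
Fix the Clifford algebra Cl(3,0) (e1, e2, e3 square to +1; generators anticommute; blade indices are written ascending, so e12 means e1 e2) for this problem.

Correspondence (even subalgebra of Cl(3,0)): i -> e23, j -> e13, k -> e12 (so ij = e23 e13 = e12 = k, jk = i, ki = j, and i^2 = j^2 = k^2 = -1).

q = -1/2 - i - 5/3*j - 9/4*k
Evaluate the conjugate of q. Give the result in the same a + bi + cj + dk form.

In blades: q = -1/2 - 9/4*e12 - 5/3*e13 - e23.
Quaternion conjugation is reversion on the even subalgebra: the scalar is fixed and every grade-2 blade flips sign, giving -1/2 + 9/4*e12 + 5/3*e13 + e23; translating back:
Answer: -1/2 + i + 5/3*j + 9/4*k


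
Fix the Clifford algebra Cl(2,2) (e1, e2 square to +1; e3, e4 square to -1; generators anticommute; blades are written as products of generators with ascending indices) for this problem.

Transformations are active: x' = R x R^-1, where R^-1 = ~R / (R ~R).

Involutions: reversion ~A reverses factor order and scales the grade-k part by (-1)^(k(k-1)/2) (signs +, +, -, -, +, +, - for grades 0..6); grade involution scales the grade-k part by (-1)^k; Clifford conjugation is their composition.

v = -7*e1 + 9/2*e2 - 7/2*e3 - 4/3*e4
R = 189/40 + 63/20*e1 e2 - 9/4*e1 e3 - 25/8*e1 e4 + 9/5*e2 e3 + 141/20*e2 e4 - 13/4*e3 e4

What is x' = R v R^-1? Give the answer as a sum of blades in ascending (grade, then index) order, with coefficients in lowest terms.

~R = 189/40 - 63/20*e1 e2 + 9/4*e1 e3 + 25/8*e1 e4 - 9/5*e2 e3 - 141/20*e2 e4 + 13/4*e3 e4, and R ~R = -624/25, so R^-1 = ~R / (-624/25).
R v = -3713/120*e1 + 4721/80*e2 - 10733/240*e3 - 1941/40*e4 - 27/2*e1 e2 e3 - 3159/80*e1 e2 e4 + 237/16*e1 e3 e4 + 153/20*e2 e3 e4
Answer: -861/512*e1 - 2379/64*e2 + 2973/128*e3 + 43169/1536*e4


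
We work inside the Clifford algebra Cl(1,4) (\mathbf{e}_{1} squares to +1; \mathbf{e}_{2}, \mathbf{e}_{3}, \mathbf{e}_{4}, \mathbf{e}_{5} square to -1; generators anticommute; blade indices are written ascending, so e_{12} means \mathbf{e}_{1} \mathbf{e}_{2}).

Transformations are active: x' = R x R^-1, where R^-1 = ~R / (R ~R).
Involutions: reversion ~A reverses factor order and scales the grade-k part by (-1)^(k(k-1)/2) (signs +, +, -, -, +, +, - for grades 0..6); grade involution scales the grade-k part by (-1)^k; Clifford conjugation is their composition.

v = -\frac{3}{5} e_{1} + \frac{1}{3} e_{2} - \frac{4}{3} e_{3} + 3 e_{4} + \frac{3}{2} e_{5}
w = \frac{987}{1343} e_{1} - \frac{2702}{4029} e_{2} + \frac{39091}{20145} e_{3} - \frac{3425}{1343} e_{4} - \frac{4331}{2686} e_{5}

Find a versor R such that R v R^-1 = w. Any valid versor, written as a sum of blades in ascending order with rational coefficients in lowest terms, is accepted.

Reasoning: v^2 = w^2 = -\frac{11501}{900} since conjugation preserves the quadratic form; R = v + w = \frac{906}{6715} e_{1} - \frac{453}{1343} e_{2} + \frac{4077}{6715} e_{3} + \frac{604}{1343} e_{4} - \frac{151}{1343} e_{5} is then valid when invertible, keeping its own part and reversing (v - w)/2.
Answer: \frac{906}{6715} e_{1} - \frac{453}{1343} e_{2} + \frac{4077}{6715} e_{3} + \frac{604}{1343} e_{4} - \frac{151}{1343} e_{5}


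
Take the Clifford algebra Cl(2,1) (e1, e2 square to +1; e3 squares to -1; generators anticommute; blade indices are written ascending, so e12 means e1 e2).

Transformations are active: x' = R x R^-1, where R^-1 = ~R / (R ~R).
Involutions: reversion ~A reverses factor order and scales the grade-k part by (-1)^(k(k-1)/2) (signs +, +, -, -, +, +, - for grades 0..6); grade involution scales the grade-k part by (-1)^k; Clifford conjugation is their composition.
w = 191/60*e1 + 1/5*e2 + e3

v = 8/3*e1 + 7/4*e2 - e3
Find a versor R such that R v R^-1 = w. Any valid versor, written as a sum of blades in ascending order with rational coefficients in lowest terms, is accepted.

A norm check does it: q(v) = q(w) = 1321/144, hence R = v + w = 117/20*e1 + 39/20*e2 realises the map — parallel part kept, (v - w)/2 negated, v carried to w.
Answer: 117/20*e1 + 39/20*e2


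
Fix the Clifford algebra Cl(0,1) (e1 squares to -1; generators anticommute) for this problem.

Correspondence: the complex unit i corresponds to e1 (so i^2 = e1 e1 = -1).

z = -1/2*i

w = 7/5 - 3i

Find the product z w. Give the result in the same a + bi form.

In blades: z = -1/2*e1, w = 7/5 - 3*e1.
Distribute z over w term by term (generator squares from the signature, products reordered to ascending indices): (-1/2*e1)*w = -3/2 - 7/10*e1.
Sum: -3/2 - 7/10*e1; translating back through the correspondence:
Answer: -3/2 - 7/10*i


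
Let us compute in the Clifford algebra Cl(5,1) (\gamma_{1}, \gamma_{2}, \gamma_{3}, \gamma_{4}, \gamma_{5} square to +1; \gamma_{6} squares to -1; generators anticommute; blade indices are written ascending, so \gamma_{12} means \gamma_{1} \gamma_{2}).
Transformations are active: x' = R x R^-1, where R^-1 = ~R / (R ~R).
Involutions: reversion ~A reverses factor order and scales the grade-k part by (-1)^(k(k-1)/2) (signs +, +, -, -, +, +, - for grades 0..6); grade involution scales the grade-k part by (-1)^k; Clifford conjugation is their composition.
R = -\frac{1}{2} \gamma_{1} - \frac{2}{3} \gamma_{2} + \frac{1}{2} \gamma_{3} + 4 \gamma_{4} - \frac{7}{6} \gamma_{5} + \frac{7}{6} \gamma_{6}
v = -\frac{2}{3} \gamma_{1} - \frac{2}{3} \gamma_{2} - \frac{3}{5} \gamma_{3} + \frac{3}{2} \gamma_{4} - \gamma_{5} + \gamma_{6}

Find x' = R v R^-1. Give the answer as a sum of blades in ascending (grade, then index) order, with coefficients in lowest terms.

~R = -\frac{1}{2} \gamma_{1} - \frac{2}{3} \gamma_{2} + \frac{1}{2} \gamma_{3} + 4 \gamma_{4} - \frac{7}{6} \gamma_{5} + \frac{7}{6} \gamma_{6}, and R ~R = \frac{305}{18}, so R^-1 = ~R / (\frac{305}{18}).
R v = \frac{583}{90} - \frac{1}{9} \gamma_{12} + \frac{19}{30} \gamma_{13} + \frac{23}{12} \gamma_{14} - \frac{5}{18} \gamma_{15} + \frac{5}{18} \gamma_{16} + \frac{11}{15} \gamma_{23} + \frac{5}{3} \gamma_{24} - \frac{1}{9} \gamma_{25} + \frac{1}{9} \gamma_{26} + \frac{63}{20} \gamma_{34} - \frac{6}{5} \gamma_{35} + \frac{6}{5} \gamma_{36} - \frac{9}{4} \gamma_{45} + \frac{9}{4} \gamma_{46}
Answer: \frac{1301}{4575} \gamma_{1} + \frac{718}{4575} \gamma_{2} + \frac{1498}{1525} \gamma_{3} + \frac{4753}{3050} \gamma_{4} + \frac{494}{4575} \gamma_{5} - \frac{494}{4575} \gamma_{6}


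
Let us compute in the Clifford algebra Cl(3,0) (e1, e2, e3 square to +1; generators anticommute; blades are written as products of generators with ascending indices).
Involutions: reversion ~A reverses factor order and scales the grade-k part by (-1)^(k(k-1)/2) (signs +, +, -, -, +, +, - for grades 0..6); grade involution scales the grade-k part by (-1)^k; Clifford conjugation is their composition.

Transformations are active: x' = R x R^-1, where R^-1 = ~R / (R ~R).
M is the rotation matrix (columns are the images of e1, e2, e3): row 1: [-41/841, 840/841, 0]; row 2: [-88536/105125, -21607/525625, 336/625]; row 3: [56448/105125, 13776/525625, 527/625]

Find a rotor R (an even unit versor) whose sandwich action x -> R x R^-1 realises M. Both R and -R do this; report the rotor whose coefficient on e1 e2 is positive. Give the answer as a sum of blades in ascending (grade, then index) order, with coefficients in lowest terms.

Method: write R = a + b12*e1 e2 + b13*e1 e3 + b23*e2 e3 with a^2 + b12^2 + b13^2 + b23^2 = 1 (so R^-1 = ~R). Expanding the columns R e_j ~R gives tr M = 4a^2 - 1 and, from the antisymmetric part, M21 - M12 = -4a*b12, M13 - M31 = 4a*b13, M32 - M23 = -4a*b23.
Here tr M = 15839/21025, so a^2 = (1 + tr M)/4 = 9216/21025 and a = ±96/145. Taking a = 96/145: M21 - M12 = -193536/105125, M13 - M31 = -56448/105125, M32 - M23 = -10752/21025, giving b12 = 504/725, b13 = -147/725, b23 = 28/145, i.e. R = 96/145 + 504/725*e1 e2 - 147/725*e1 e3 + 28/145*e2 e3.
Its e1 e2 coefficient is already positive.
Answer: 96/145 + 504/725*e1 e2 - 147/725*e1 e3 + 28/145*e2 e3. Uniqueness: Spin(3) -> SO(3) maps R and -R to the same rotation of trace 15839/21025; fixing the sign of the e1 e2 coefficient removes the ambiguity.


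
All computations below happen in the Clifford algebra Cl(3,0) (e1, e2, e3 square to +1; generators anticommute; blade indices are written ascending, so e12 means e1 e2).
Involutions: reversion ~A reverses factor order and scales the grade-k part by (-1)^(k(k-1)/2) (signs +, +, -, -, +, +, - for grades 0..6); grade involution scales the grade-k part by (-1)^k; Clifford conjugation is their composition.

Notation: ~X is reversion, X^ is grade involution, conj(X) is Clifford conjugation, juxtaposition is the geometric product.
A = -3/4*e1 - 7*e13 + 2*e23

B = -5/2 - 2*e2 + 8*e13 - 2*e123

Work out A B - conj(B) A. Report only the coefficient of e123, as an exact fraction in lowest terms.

first term: 56 + 47/8*e1 + 14*e2 - 2*e3 + 35/2*e12 + 35/2*e13 - 7/2*e23 - 14*e123
second term: -56 + 47/8*e1 + 14*e2 - 2*e3 + 35/2*e12 + 35/2*e13 - 7/2*e23 + 14*e123
Answer: -28


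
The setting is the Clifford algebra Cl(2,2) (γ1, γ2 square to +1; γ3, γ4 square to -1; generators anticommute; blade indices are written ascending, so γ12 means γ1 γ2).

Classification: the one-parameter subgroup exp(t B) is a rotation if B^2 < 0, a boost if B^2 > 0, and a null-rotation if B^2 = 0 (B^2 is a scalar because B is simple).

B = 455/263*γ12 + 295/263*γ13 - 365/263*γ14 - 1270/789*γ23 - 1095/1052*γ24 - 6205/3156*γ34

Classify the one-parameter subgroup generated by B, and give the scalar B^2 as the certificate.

B^2 term by term: the squares give (455/263)^2*(γ12)^2 + (295/263)^2*(γ13)^2 + (-365/263)^2*(γ14)^2 + (-1270/789)^2*(γ23)^2 + (-1095/1052)^2*(γ24)^2 + (-6205/3156)^2*(γ34)^2 = 207025/69169*(-1) + 87025/69169*(+1) + 133225/69169*(+1) + 1612900/622521*(+1) + 1199025/1106704*(+1) + 38502025/9960336*(-1) = 0 (each basis 2-blade squares to minus the product of its generators' squares); cross terms between blades sharing an index anticommute and cancel; the commuting (index-disjoint) pairs give grade-4 terms 2*c*c'*(blade product), which cancel blade by blade — γ1234: -2823275/415014 + 323025/138338 + 927100/207507 = 0 — confirming B is simple. So B^2 = 0.
Answer: null-rotation, certificate B^2 = 0. Note: conjugating B changes its blade decomposition but never the scalar B^2 = 0, whose sign settles the classification.


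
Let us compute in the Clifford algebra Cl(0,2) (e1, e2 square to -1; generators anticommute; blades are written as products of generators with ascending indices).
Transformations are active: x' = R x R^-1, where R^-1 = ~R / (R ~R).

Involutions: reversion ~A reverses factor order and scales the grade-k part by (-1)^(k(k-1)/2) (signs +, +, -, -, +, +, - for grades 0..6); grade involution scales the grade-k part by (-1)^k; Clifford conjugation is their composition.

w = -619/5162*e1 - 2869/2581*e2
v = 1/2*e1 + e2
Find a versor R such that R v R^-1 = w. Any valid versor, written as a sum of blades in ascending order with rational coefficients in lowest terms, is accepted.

Sketch: the shared square -5/4 makes R = v + w = 981/2581*e1 - 288/2581*e2 the natural versor; its sandwich fixes that direction, negates (v - w)/2, and sends v to w.
Answer: 981/2581*e1 - 288/2581*e2


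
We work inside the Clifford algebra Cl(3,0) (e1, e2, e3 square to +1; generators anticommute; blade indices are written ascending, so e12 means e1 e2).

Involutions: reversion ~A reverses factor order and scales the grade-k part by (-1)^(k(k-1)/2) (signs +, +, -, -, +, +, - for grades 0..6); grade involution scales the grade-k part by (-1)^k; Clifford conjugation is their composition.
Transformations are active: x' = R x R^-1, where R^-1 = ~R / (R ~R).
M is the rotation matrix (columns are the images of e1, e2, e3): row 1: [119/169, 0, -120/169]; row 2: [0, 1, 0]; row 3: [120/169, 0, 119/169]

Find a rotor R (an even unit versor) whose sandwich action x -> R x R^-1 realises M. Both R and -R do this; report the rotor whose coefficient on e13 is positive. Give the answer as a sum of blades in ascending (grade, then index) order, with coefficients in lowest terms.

Method: write R = a + b12*e12 + b13*e13 + b23*e23 with a^2 + b12^2 + b13^2 + b23^2 = 1 (so R^-1 = ~R). Expanding the columns R e_j ~R gives tr M = 4a^2 - 1 and, from the antisymmetric part, M21 - M12 = -4a*b12, M13 - M31 = 4a*b13, M32 - M23 = -4a*b23.
Here tr M = 407/169, so a^2 = (1 + tr M)/4 = 144/169 and a = ±12/13. Taking a = 12/13: M21 - M12 = 0, M13 - M31 = -240/169, M32 - M23 = 0, giving b12 = 0, b13 = -5/13, b23 = 0, i.e. R = 12/13 - 5/13*e13.
Its e13 coefficient is negative, so report the other preimage -R.
Answer: -12/13 + 5/13*e13. Key observation: the double cover Spin(3) -> SO(3) sends R and -R to the same matrix (trace 407/169 here), so the stated sign of the e13 coefficient is what selects one sheet.


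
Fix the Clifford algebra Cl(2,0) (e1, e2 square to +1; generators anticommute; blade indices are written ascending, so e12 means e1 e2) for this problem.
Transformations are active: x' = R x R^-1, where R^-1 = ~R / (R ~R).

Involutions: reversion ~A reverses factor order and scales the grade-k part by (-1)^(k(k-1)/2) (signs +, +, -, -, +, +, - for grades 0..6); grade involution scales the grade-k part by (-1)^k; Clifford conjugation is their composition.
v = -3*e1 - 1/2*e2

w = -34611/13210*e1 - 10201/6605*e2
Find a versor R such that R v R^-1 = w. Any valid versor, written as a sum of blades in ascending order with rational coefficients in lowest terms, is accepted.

R = v + w = -74241/13210*e1 - 27007/13210*e2 works: the equal norms (37/4) guarantee its sandwich swaps v into w.
Answer: -74241/13210*e1 - 27007/13210*e2


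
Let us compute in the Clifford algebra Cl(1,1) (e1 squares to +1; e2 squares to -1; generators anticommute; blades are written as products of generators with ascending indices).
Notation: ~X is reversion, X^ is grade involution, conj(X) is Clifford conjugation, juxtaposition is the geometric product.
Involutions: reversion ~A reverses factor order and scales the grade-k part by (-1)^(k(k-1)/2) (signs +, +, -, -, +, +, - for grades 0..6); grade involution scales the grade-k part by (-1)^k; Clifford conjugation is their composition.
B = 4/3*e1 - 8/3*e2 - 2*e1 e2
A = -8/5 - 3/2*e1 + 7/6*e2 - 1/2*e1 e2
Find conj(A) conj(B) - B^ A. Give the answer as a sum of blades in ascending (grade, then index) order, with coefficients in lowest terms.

first term: 19/9 - 23/15*e1 - 3/5*e2 - 34/45*e1 e2
second term: -1/9 + 47/15*e1 - 33/5*e2 + 254/45*e1 e2
Answer: 20/9 - 14/3*e1 + 6*e2 - 32/5*e1 e2


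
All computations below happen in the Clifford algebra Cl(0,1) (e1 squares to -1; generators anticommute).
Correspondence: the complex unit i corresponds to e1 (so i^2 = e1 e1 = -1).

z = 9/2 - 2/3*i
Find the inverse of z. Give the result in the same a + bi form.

In blades: z = 9/2 - 2/3*e1.
With qbar = 9/2 + 2/3*e1 (scalar fixed, mapped units negated), z qbar = 745/36 (the sum of squared coefficients), so z^-1 = qbar / (745/36) = 162/745 + 24/745*e1; translating back:
Answer: 162/745 + 24/745*i


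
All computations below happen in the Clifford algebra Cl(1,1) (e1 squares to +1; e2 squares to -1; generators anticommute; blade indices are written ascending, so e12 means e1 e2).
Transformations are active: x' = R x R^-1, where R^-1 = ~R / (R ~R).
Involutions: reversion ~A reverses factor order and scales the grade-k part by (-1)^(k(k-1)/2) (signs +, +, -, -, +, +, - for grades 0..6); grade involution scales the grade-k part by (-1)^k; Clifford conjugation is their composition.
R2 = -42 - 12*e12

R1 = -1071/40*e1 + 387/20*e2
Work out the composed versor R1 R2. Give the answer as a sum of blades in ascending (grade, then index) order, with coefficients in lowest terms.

Distribute over the terms of R1 (each basis-blade product reordered to ascending indices, repeated generators contracted through their squares):
(-1071/40*e1) R2 = 22491/20*e1 + 3213/10*e2
(387/20*e2) R2 = -1161/5*e1 - 8127/10*e2
Summing the partial products and collecting blades:
Answer: 17847/20*e1 - 2457/5*e2


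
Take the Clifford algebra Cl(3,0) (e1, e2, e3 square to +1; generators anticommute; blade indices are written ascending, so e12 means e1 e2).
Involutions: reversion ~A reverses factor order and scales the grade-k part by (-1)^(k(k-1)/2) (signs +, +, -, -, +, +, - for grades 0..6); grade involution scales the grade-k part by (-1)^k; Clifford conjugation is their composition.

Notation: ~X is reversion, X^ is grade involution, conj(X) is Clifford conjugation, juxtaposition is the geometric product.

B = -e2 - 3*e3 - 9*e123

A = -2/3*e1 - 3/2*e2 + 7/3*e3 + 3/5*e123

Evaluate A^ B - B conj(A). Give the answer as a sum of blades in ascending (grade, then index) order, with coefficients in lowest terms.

first term: 1/10 + 332/15*e12 + 109/10*e13 - 77/6*e23
second term: 109/10 + 298/15*e12 + 161/10*e13 + 5/6*e23
Answer: -54/5 + 34/15*e12 - 26/5*e13 - 41/3*e23


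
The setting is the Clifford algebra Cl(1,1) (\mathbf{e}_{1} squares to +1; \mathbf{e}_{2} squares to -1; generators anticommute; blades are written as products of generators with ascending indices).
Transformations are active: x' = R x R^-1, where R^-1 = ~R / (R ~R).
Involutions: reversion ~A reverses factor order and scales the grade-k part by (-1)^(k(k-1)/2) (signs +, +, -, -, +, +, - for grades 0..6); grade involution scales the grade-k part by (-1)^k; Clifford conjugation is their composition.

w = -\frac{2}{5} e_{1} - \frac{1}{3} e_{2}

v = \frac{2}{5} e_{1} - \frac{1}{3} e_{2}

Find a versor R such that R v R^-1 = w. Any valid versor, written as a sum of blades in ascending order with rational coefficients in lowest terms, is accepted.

Equal squares first: v^2 = w^2 = \frac{11}{225}. Then v + w = -\frac{2}{3} e_{2} is a versor taking v to w, provided it is invertible.
Answer: -\frac{2}{3} e_{2}


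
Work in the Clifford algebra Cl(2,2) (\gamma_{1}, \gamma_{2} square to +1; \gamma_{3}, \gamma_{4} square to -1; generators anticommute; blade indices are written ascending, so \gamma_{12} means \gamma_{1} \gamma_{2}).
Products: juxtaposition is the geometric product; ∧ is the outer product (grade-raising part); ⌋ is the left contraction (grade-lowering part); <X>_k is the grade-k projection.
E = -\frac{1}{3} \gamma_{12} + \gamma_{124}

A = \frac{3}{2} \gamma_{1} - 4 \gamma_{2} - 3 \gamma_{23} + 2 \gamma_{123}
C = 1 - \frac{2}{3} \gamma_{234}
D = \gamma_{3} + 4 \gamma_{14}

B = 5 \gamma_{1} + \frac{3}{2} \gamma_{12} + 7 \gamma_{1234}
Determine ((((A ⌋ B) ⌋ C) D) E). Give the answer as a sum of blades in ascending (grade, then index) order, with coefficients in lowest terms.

step 1: \frac{15}{2} + 6 \gamma_{1} + \frac{9}{4} \gamma_{2} + 14 \gamma_{4} - 21 \gamma_{14} + 28 \gamma_{134} + \frac{21}{2} \gamma_{234}
step 2: \frac{29}{2} + \frac{28}{3} \gamma_{23} - \frac{3}{2} \gamma_{34} - 5 \gamma_{234}
step 3: -\frac{28}{3} \gamma_{2} + \frac{29}{2} \gamma_{3} - \frac{3}{2} \gamma_{4} + 6 \gamma_{13} + 58 \gamma_{14} - 5 \gamma_{24} - 20 \gamma_{123} + \frac{112}{3} \gamma_{1234}
step 4: -\frac{73}{9} \gamma_{1} - 58 \gamma_{2} + \frac{92}{3} \gamma_{3} + \frac{3}{2} \gamma_{12} + \frac{23}{3} \gamma_{14} - 2 \gamma_{23} - \frac{58}{3} \gamma_{24} + \frac{292}{9} \gamma_{34} - \frac{29}{6} \gamma_{123} + \frac{1}{2} \gamma_{124} + 6 \gamma_{234} + \frac{29}{2} \gamma_{1234}
Answer: -\frac{73}{9} \gamma_{1} - 58 \gamma_{2} + \frac{92}{3} \gamma_{3} + \frac{3}{2} \gamma_{12} + \frac{23}{3} \gamma_{14} - 2 \gamma_{23} - \frac{58}{3} \gamma_{24} + \frac{292}{9} \gamma_{34} - \frac{29}{6} \gamma_{123} + \frac{1}{2} \gamma_{124} + 6 \gamma_{234} + \frac{29}{2} \gamma_{1234}


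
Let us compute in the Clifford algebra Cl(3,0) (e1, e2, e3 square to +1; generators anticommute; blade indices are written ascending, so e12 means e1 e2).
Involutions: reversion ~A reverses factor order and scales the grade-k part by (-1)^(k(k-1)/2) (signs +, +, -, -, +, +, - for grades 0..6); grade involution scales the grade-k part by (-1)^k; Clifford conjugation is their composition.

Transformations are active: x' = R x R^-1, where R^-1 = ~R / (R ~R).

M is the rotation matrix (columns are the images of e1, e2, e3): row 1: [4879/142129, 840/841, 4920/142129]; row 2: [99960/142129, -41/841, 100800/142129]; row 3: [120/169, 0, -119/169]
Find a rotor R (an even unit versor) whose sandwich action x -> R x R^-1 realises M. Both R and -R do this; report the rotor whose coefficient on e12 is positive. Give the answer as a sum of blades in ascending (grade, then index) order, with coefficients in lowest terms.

Method: write R = a + b12*e12 + b13*e13 + b23*e23 with a^2 + b12^2 + b13^2 + b23^2 = 1 (so R^-1 = ~R). Expanding the columns R e_j ~R gives tr M = 4a^2 - 1 and, from the antisymmetric part, M21 - M12 = -4a*b12, M13 - M31 = 4a*b13, M32 - M23 = -4a*b23.
Here tr M = -102129/142129, so a^2 = (1 + tr M)/4 = 10000/142129 and a = ±100/377. Taking a = 100/377: M21 - M12 = -42000/142129, M13 - M31 = -96000/142129, M32 - M23 = -100800/142129, giving b12 = 105/377, b13 = -240/377, b23 = 252/377, i.e. R = 100/377 + 105/377*e12 - 240/377*e13 + 252/377*e23.
Its e12 coefficient is already positive.
Answer: 100/377 + 105/377*e12 - 240/377*e13 + 252/377*e23. Key observation: the double cover Spin(3) -> SO(3) sends R and -R to the same matrix (trace -102129/142129 here), so the stated sign of the e12 coefficient is what selects one sheet.
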